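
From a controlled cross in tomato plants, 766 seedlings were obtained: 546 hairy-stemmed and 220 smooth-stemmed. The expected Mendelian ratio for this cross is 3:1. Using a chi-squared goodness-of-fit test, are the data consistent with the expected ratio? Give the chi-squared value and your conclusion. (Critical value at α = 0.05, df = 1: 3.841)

Expected counts for N = 766 under a 3:1 ratio (total parts = 4):
  hairy-stemmed: 766 × 3/4 = 574.5
  smooth-stemmed: 766 × 1/4 = 191.5
χ² = Σ (O − E)² / E
  hairy-stemmed: (546 − 574.5)² / 574.5 = 1.4138
  smooth-stemmed: (220 − 191.5)² / 191.5 = 4.2415
χ² = 1.4138 + 4.2415 = 5.6553 ≈ 5.655
Degrees of freedom = 2 − 1 = 1; critical value at α = 0.05 is 3.841.
Since 5.655 > 3.841, we reject the null hypothesis — the data do not fit the 3:1 ratio.

5.655; not consistent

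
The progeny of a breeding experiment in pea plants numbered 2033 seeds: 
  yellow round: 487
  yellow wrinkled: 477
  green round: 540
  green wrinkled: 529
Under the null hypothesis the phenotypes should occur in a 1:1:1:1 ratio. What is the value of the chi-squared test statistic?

5.640

Under the 1:1:1:1 hypothesis (Σ ratio = 4, N = 2033):
  yellow round: 2033 × 1/4 = 508.25
  yellow wrinkled: 2033 × 1/4 = 508.25
  green round: 2033 × 1/4 = 508.25
  green wrinkled: 2033 × 1/4 = 508.25
χ² = Σ (O − E)² / E
  yellow round: (487 − 508.25)² / 508.25 = 0.8885
  yellow wrinkled: (477 − 508.25)² / 508.25 = 1.9214
  green round: (540 − 508.25)² / 508.25 = 1.9834
  green wrinkled: (529 − 508.25)² / 508.25 = 0.8471
χ² = 0.8885 + 1.9214 + 1.9834 + 0.8471 = 5.6404 ≈ 5.640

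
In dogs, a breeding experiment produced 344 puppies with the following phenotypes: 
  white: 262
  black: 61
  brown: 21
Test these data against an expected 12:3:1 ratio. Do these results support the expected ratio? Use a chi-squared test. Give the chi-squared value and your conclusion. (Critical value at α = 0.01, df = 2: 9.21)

0.264; consistent

Total ratio parts = 16. Expected numbers out of 344:
  white: 344 × 12/16 = 258
  black: 344 × 3/16 = 64.5
  brown: 344 × 1/16 = 21.5
χ² = Σ (O − E)² / E
  white: (262 − 258)² / 258 = 0.0620
  black: (61 − 64.5)² / 64.5 = 0.1899
  brown: (21 − 21.5)² / 21.5 = 0.0116
χ² = 0.0620 + 0.1899 + 0.0116 = 0.2635 ≈ 0.264
Degrees of freedom = 3 − 1 = 2; critical value at α = 0.01 is 9.21.
Since 0.264 < 9.21, we fail to reject the null hypothesis — the data are consistent with the 12:3:1 ratio.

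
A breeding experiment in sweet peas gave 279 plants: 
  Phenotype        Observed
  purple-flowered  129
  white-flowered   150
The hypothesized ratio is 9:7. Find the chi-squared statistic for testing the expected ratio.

The 9:7 ratio has 16 parts, so with N = 279 the expected counts are:
  purple-flowered: 279 × 9/16 = 156.9375
  white-flowered: 279 × 7/16 = 122.0625
χ² = Σ (O − E)² / E
  purple-flowered: (129 − 156.9375)² / 156.9375 = 4.9733
  white-flowered: (150 − 122.0625)² / 122.0625 = 6.3943
χ² = 4.9733 + 6.3943 = 11.3676 ≈ 11.368

11.368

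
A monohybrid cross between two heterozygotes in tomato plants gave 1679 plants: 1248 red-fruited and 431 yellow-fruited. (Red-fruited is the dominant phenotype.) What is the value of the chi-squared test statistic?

For a monohybrid cross between heterozygotes with complete dominance, the expected phenotypic ratio is 3:1.
Under the 3:1 hypothesis (Σ ratio = 4, N = 1679):
  red-fruited: 1679 × 3/4 = 1259.25
  yellow-fruited: 1679 × 1/4 = 419.75
χ² = Σ (O − E)² / E
  red-fruited: (1248 − 1259.25)² / 1259.25 = 0.1005
  yellow-fruited: (431 − 419.75)² / 419.75 = 0.3015
χ² = 0.1005 + 0.3015 = 0.402

0.402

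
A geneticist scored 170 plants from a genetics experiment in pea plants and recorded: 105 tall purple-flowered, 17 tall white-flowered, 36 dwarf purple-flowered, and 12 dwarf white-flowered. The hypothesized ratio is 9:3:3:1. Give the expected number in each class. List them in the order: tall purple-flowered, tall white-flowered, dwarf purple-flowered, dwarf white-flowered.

95.625, 31.875, 31.875, 10.625

Expected counts for N = 170 under a 9:3:3:1 ratio (total parts = 16):
  tall purple-flowered: 170 × 9/16 = 95.625
  tall white-flowered: 170 × 3/16 = 31.875
  dwarf purple-flowered: 170 × 3/16 = 31.875
  dwarf white-flowered: 170 × 1/16 = 10.625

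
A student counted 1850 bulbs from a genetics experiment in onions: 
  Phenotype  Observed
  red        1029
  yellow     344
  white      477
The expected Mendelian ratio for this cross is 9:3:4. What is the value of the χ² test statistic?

The 9:3:4 ratio has 16 parts, so with N = 1850 the expected counts are:
  red: 1850 × 9/16 = 1040.625
  yellow: 1850 × 3/16 = 346.875
  white: 1850 × 4/16 = 462.5
χ² = Σ (O − E)² / E
  red: (1029 − 1040.625)² / 1040.625 = 0.1299
  yellow: (344 − 346.875)² / 346.875 = 0.0238
  white: (477 − 462.5)² / 462.5 = 0.4546
χ² = 0.1299 + 0.0238 + 0.4546 = 0.6083 ≈ 0.608

0.608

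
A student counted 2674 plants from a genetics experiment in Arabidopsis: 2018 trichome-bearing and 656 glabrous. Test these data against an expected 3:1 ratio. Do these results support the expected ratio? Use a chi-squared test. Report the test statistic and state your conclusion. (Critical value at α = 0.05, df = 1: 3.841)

0.312; consistent

The 3:1 ratio has 4 parts, so with N = 2674 the expected counts are:
  trichome-bearing: 2674 × 3/4 = 2005.5
  glabrous: 2674 × 1/4 = 668.5
χ² = Σ (O − E)² / E
  trichome-bearing: (2018 − 2005.5)² / 2005.5 = 0.0779
  glabrous: (656 − 668.5)² / 668.5 = 0.2337
χ² = 0.0779 + 0.2337 = 0.3116 ≈ 0.312
Degrees of freedom = 2 − 1 = 1; critical value at α = 0.05 is 3.841.
Since 0.312 < 3.841, we fail to reject the null hypothesis — the data are consistent with the 3:1 ratio.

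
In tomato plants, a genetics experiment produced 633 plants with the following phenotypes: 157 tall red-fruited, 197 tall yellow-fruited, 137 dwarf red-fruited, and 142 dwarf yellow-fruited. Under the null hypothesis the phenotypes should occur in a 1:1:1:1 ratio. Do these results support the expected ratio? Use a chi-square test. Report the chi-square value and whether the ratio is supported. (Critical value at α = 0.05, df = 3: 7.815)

Expected counts for N = 633 under a 1:1:1:1 ratio (total parts = 4):
  tall red-fruited: 633 × 1/4 = 158.25
  tall yellow-fruited: 633 × 1/4 = 158.25
  dwarf red-fruited: 633 × 1/4 = 158.25
  dwarf yellow-fruited: 633 × 1/4 = 158.25
χ² = Σ (O − E)² / E
  tall red-fruited: (157 − 158.25)² / 158.25 = 0.0099
  tall yellow-fruited: (197 − 158.25)² / 158.25 = 9.4885
  dwarf red-fruited: (137 − 158.25)² / 158.25 = 2.8535
  dwarf yellow-fruited: (142 − 158.25)² / 158.25 = 1.6686
χ² = 0.0099 + 9.4885 + 2.8535 + 1.6686 = 14.0205 ≈ 14.021
Degrees of freedom = 4 − 1 = 3; critical value at α = 0.05 is 7.815.
Since 14.021 > 7.815, we reject the null hypothesis — the data do not fit the 1:1:1:1 ratio.

14.021; not consistent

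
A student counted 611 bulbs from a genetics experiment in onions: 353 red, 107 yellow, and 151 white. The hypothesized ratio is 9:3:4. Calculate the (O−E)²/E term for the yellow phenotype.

Expected counts for N = 611 under a 9:3:4 ratio (total parts = 16):
  red: 611 × 9/16 = 343.6875
  yellow: 611 × 3/16 = 114.5625
  white: 611 × 4/16 = 152.75
Contribution of yellow: (107 − 114.5625)² / 114.5625 = 0.4992

0.499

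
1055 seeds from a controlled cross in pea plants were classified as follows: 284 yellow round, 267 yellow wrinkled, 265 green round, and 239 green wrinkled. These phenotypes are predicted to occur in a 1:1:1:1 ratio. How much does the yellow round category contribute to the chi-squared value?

1.555

Under the 1:1:1:1 hypothesis (Σ ratio = 4, N = 1055):
  yellow round: 1055 × 1/4 = 263.75
  yellow wrinkled: 1055 × 1/4 = 263.75
  green round: 1055 × 1/4 = 263.75
  green wrinkled: 1055 × 1/4 = 263.75
Contribution of yellow round: (284 − 263.75)² / 263.75 = 1.5547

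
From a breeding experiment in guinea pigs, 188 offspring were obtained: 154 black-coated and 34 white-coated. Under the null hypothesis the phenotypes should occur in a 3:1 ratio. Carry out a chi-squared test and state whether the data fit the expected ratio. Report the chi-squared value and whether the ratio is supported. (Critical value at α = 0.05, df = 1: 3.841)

4.794; not consistent

Total ratio parts = 4. Expected numbers out of 188:
  black-coated: 188 × 3/4 = 141
  white-coated: 188 × 1/4 = 47
χ² = Σ (O − E)² / E
  black-coated: (154 − 141)² / 141 = 1.1986
  white-coated: (34 − 47)² / 47 = 3.5957
χ² = 1.1986 + 3.5957 = 4.7943 ≈ 4.794
Degrees of freedom = 2 − 1 = 1; critical value at α = 0.05 is 3.841.
Since 4.794 > 3.841, we reject the null hypothesis — the data do not fit the 3:1 ratio.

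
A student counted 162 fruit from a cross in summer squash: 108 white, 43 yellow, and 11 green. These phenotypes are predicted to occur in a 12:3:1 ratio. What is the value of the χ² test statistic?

Total ratio parts = 16. Expected numbers out of 162:
  white: 162 × 12/16 = 121.5
  yellow: 162 × 3/16 = 30.375
  green: 162 × 1/16 = 10.125
χ² = Σ (O − E)² / E
  white: (108 − 121.5)² / 121.5 = 1.5000
  yellow: (43 − 30.375)² / 30.375 = 5.2474
  green: (11 − 10.125)² / 10.125 = 0.0756
χ² = 1.5000 + 5.2474 + 0.0756 = 6.823

6.823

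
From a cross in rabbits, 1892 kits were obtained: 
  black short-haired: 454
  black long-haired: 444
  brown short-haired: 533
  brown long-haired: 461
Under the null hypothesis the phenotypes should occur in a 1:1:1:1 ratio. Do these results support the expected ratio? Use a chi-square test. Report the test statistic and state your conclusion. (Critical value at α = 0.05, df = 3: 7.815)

10.457; not consistent

Total ratio parts = 4. Expected numbers out of 1892:
  black short-haired: 1892 × 1/4 = 473
  black long-haired: 1892 × 1/4 = 473
  brown short-haired: 1892 × 1/4 = 473
  brown long-haired: 1892 × 1/4 = 473
χ² = Σ (O − E)² / E
  black short-haired: (454 − 473)² / 473 = 0.7632
  black long-haired: (444 − 473)² / 473 = 1.7780
  brown short-haired: (533 − 473)² / 473 = 7.6110
  brown long-haired: (461 − 473)² / 473 = 0.3044
χ² = 0.7632 + 1.7780 + 7.6110 + 0.3044 = 10.4566 ≈ 10.457
Degrees of freedom = 4 − 1 = 3; critical value at α = 0.05 is 7.815.
Since 10.457 > 7.815, we reject the null hypothesis — the data do not fit the 1:1:1:1 ratio.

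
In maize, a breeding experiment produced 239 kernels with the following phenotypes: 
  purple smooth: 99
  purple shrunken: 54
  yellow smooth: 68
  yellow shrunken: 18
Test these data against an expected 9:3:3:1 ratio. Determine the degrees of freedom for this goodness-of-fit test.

3

A goodness-of-fit test with 4 phenotype classes has df = 4 − 1 = 3.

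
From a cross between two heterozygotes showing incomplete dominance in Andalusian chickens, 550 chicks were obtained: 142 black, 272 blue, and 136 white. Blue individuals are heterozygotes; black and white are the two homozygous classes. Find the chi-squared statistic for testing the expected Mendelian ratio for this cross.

With incomplete dominance, a heterozygote × heterozygote cross gives a 1:2:1 phenotypic ratio.
Under the 1:2:1 hypothesis (Σ ratio = 4, N = 550):
  black: 550 × 1/4 = 137.5
  blue: 550 × 2/4 = 275
  white: 550 × 1/4 = 137.5
χ² = Σ (O − E)² / E
  black: (142 − 137.5)² / 137.5 = 0.1473
  blue: (272 − 275)² / 275 = 0.0327
  white: (136 − 137.5)² / 137.5 = 0.0164
χ² = 0.1473 + 0.0327 + 0.0164 = 0.1964 ≈ 0.196

0.196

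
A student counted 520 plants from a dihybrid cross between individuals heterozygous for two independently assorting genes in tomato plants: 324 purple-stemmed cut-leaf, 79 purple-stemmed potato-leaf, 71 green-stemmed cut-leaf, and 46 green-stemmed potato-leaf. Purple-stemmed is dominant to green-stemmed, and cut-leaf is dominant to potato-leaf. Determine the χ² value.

19.713

A dihybrid F₂ with independent assortment and complete dominance at both loci gives a 9:3:3:1 phenotypic ratio.
Total ratio parts = 16. Expected numbers out of 520:
  purple-stemmed cut-leaf: 520 × 9/16 = 292.5
  purple-stemmed potato-leaf: 520 × 3/16 = 97.5
  green-stemmed cut-leaf: 520 × 3/16 = 97.5
  green-stemmed potato-leaf: 520 × 1/16 = 32.5
χ² = Σ (O − E)² / E
  purple-stemmed cut-leaf: (324 − 292.5)² / 292.5 = 3.3923
  purple-stemmed potato-leaf: (79 − 97.5)² / 97.5 = 3.5103
  green-stemmed cut-leaf: (71 − 97.5)² / 97.5 = 7.2026
  green-stemmed potato-leaf: (46 − 32.5)² / 32.5 = 5.6077
χ² = 3.3923 + 3.5103 + 7.2026 + 5.6077 = 19.7129 ≈ 19.713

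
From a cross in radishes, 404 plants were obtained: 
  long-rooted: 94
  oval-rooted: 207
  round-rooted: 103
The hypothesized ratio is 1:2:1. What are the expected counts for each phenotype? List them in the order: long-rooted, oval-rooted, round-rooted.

101, 202, 101

Expected counts for N = 404 under a 1:2:1 ratio (total parts = 4):
  long-rooted: 404 × 1/4 = 101
  oval-rooted: 404 × 2/4 = 202
  round-rooted: 404 × 1/4 = 101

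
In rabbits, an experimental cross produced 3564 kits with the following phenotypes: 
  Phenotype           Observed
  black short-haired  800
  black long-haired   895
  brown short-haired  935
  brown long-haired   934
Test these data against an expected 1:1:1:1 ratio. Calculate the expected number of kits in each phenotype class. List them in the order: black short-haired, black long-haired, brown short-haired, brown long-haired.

891, 891, 891, 891

Expected counts for N = 3564 under a 1:1:1:1 ratio (total parts = 4):
  black short-haired: 3564 × 1/4 = 891
  black long-haired: 3564 × 1/4 = 891
  brown short-haired: 3564 × 1/4 = 891
  brown long-haired: 3564 × 1/4 = 891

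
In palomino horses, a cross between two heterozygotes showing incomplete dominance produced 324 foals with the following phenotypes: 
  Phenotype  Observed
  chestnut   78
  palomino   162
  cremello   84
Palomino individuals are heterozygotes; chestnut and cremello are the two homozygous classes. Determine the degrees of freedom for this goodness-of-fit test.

2

With incomplete dominance, a heterozygote × heterozygote cross gives a 1:2:1 phenotypic ratio.
A goodness-of-fit test with 3 phenotype classes has df = 3 − 1 = 2.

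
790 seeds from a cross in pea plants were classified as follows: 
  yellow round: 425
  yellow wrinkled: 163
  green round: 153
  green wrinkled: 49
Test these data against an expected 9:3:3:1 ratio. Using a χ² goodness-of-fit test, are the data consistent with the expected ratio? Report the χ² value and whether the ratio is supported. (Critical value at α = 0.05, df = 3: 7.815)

The 9:3:3:1 ratio has 16 parts, so with N = 790 the expected counts are:
  yellow round: 790 × 9/16 = 444.375
  yellow wrinkled: 790 × 3/16 = 148.125
  green round: 790 × 3/16 = 148.125
  green wrinkled: 790 × 1/16 = 49.375
χ² = Σ (O − E)² / E
  yellow round: (425 − 444.375)² / 444.375 = 0.8448
  yellow wrinkled: (163 − 148.125)² / 148.125 = 1.4938
  green round: (153 − 148.125)² / 148.125 = 0.1604
  green wrinkled: (49 − 49.375)² / 49.375 = 0.0028
χ² = 0.8448 + 1.4938 + 0.1604 + 0.0028 = 2.5018 ≈ 2.502
Degrees of freedom = 4 − 1 = 3; critical value at α = 0.05 is 7.815.
Since 2.502 < 7.815, we fail to reject the null hypothesis — the data are consistent with the 9:3:3:1 ratio.

2.502; consistent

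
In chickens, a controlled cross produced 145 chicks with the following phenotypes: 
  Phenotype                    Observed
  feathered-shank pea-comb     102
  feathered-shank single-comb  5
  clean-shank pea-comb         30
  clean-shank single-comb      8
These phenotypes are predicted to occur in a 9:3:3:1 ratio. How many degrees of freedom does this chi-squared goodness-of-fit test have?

A goodness-of-fit test with 4 phenotype classes has df = 4 − 1 = 3.

3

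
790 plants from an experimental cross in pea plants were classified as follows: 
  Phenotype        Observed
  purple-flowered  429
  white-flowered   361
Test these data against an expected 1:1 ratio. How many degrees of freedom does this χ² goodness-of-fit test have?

1

A goodness-of-fit test with 2 phenotype classes has df = 2 − 1 = 1.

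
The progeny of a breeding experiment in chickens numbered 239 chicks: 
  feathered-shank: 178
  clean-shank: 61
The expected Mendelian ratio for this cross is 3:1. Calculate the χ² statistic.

The 3:1 ratio has 4 parts, so with N = 239 the expected counts are:
  feathered-shank: 239 × 3/4 = 179.25
  clean-shank: 239 × 1/4 = 59.75
χ² = Σ (O − E)² / E
  feathered-shank: (178 − 179.25)² / 179.25 = 0.0087
  clean-shank: (61 − 59.75)² / 59.75 = 0.0262
χ² = 0.0087 + 0.0262 = 0.0349 ≈ 0.035

0.035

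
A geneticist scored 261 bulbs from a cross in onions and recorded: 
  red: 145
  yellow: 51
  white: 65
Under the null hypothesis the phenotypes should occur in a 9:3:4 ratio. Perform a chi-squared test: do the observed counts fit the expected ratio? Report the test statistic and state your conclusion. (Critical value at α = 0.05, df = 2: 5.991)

0.110; consistent

Expected counts for N = 261 under a 9:3:4 ratio (total parts = 16):
  red: 261 × 9/16 = 146.8125
  yellow: 261 × 3/16 = 48.9375
  white: 261 × 4/16 = 65.25
χ² = Σ (O − E)² / E
  red: (145 − 146.8125)² / 146.8125 = 0.0224
  yellow: (51 − 48.9375)² / 48.9375 = 0.0869
  white: (65 − 65.25)² / 65.25 = 0.0010
χ² = 0.0224 + 0.0869 + 0.0010 = 0.1103 ≈ 0.110
Degrees of freedom = 3 − 1 = 2; critical value at α = 0.05 is 5.991.
Since 0.110 < 5.991, we fail to reject the null hypothesis — the data are consistent with the 9:3:4 ratio.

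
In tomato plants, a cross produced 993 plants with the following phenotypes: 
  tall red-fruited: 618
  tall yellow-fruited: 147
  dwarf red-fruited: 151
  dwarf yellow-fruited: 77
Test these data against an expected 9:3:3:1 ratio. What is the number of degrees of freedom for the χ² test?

3

A goodness-of-fit test with 4 phenotype classes has df = 4 − 1 = 3.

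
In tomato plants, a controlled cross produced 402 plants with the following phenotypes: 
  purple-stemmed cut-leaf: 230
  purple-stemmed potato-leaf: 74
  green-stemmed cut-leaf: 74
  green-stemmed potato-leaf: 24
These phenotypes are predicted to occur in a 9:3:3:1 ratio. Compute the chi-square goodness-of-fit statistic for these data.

The 9:3:3:1 ratio has 16 parts, so with N = 402 the expected counts are:
  purple-stemmed cut-leaf: 402 × 9/16 = 226.125
  purple-stemmed potato-leaf: 402 × 3/16 = 75.375
  green-stemmed cut-leaf: 402 × 3/16 = 75.375
  green-stemmed potato-leaf: 402 × 1/16 = 25.125
χ² = Σ (O − E)² / E
  purple-stemmed cut-leaf: (230 − 226.125)² / 226.125 = 0.0664
  purple-stemmed potato-leaf: (74 − 75.375)² / 75.375 = 0.0251
  green-stemmed cut-leaf: (74 − 75.375)² / 75.375 = 0.0251
  green-stemmed potato-leaf: (24 − 25.125)² / 25.125 = 0.0504
χ² = 0.0664 + 0.0251 + 0.0251 + 0.0504 = 0.167

0.167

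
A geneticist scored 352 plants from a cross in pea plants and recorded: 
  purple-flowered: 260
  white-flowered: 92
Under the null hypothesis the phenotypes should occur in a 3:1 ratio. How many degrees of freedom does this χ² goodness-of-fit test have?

A goodness-of-fit test with 2 phenotype classes has df = 2 − 1 = 1.

1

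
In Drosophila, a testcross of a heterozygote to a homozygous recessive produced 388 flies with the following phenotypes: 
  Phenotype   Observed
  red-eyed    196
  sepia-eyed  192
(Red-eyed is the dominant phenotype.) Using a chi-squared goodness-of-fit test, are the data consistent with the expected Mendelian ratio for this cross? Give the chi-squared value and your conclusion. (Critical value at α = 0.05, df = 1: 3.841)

0.041; consistent

A testcross of a heterozygote (Aa × aa) gives a 1:1 phenotypic ratio.
Under the 1:1 hypothesis (Σ ratio = 2, N = 388):
  red-eyed: 388 × 1/2 = 194
  sepia-eyed: 388 × 1/2 = 194
χ² = Σ (O − E)² / E
  red-eyed: (196 − 194)² / 194 = 0.0206
  sepia-eyed: (192 − 194)² / 194 = 0.0206
χ² = 0.0206 + 0.0206 = 0.0412 ≈ 0.041
Degrees of freedom = 2 − 1 = 1; critical value at α = 0.05 is 3.841.
Since 0.041 < 3.841, we fail to reject the null hypothesis — the data are consistent with the 1:1 ratio.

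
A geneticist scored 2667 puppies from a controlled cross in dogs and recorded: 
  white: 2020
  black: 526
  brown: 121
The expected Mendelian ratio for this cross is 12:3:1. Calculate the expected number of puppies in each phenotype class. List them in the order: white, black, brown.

2000.25, 500.0625, 166.6875

Total ratio parts = 16. Expected numbers out of 2667:
  white: 2667 × 12/16 = 2000.25
  black: 2667 × 3/16 = 500.0625
  brown: 2667 × 1/16 = 166.6875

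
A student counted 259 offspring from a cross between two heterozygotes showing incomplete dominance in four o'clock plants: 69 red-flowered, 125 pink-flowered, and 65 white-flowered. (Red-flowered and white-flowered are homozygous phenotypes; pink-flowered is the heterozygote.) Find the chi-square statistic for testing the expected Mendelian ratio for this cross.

0.436

With incomplete dominance, a heterozygote × heterozygote cross gives a 1:2:1 phenotypic ratio.
Expected counts for N = 259 under a 1:2:1 ratio (total parts = 4):
  red-flowered: 259 × 1/4 = 64.75
  pink-flowered: 259 × 2/4 = 129.5
  white-flowered: 259 × 1/4 = 64.75
χ² = Σ (O − E)² / E
  red-flowered: (69 − 64.75)² / 64.75 = 0.2790
  pink-flowered: (125 − 129.5)² / 129.5 = 0.1564
  white-flowered: (65 − 64.75)² / 64.75 = 0.0010
χ² = 0.2790 + 0.1564 + 0.0010 = 0.4364 ≈ 0.436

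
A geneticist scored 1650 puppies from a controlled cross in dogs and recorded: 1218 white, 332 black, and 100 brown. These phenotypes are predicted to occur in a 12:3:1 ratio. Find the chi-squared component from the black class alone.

Total ratio parts = 16. Expected numbers out of 1650:
  white: 1650 × 12/16 = 1237.5
  black: 1650 × 3/16 = 309.375
  brown: 1650 × 1/16 = 103.125
Contribution of black: (332 − 309.375)² / 309.375 = 1.6546

1.655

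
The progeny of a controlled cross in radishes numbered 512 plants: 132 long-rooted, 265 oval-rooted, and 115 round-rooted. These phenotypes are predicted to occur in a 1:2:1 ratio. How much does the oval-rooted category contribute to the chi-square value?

Expected counts for N = 512 under a 1:2:1 ratio (total parts = 4):
  long-rooted: 512 × 1/4 = 128
  oval-rooted: 512 × 2/4 = 256
  round-rooted: 512 × 1/4 = 128
Contribution of oval-rooted: (265 − 256)² / 256 = 0.3164

0.316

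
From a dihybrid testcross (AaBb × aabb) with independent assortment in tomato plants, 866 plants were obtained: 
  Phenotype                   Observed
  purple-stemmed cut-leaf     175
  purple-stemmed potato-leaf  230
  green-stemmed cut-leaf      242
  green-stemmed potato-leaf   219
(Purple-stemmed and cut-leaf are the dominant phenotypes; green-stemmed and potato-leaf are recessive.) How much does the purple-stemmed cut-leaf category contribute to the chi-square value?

A dihybrid testcross with independent assortment gives a 1:1:1:1 ratio.
The 1:1:1:1 ratio has 4 parts, so with N = 866 the expected counts are:
  purple-stemmed cut-leaf: 866 × 1/4 = 216.5
  purple-stemmed potato-leaf: 866 × 1/4 = 216.5
  green-stemmed cut-leaf: 866 × 1/4 = 216.5
  green-stemmed potato-leaf: 866 × 1/4 = 216.5
Contribution of purple-stemmed cut-leaf: (175 − 216.5)² / 216.5 = 7.9550

7.955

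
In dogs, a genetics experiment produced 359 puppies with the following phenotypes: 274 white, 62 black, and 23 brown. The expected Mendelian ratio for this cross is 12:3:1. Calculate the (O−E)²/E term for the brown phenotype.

0.014

Expected counts for N = 359 under a 12:3:1 ratio (total parts = 16):
  white: 359 × 12/16 = 269.25
  black: 359 × 3/16 = 67.3125
  brown: 359 × 1/16 = 22.4375
Contribution of brown: (23 − 22.4375)² / 22.4375 = 0.0141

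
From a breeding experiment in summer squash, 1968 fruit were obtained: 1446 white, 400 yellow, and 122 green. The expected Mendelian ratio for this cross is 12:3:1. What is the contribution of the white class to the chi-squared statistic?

0.610

The 12:3:1 ratio has 16 parts, so with N = 1968 the expected counts are:
  white: 1968 × 12/16 = 1476
  yellow: 1968 × 3/16 = 369
  green: 1968 × 1/16 = 123
Contribution of white: (1446 − 1476)² / 1476 = 0.6098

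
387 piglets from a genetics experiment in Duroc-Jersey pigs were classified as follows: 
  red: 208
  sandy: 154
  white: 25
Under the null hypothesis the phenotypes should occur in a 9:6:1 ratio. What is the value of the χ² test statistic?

1.001

Expected counts for N = 387 under a 9:6:1 ratio (total parts = 16):
  red: 387 × 9/16 = 217.6875
  sandy: 387 × 6/16 = 145.125
  white: 387 × 1/16 = 24.1875
χ² = Σ (O − E)² / E
  red: (208 − 217.6875)² / 217.6875 = 0.4311
  sandy: (154 − 145.125)² / 145.125 = 0.5427
  white: (25 − 24.1875)² / 24.1875 = 0.0273
χ² = 0.4311 + 0.5427 + 0.0273 = 1.0011 ≈ 1.001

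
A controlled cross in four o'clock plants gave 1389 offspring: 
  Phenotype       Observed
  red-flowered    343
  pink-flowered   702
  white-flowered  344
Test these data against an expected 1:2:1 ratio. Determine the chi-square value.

0.163

The 1:2:1 ratio has 4 parts, so with N = 1389 the expected counts are:
  red-flowered: 1389 × 1/4 = 347.25
  pink-flowered: 1389 × 2/4 = 694.5
  white-flowered: 1389 × 1/4 = 347.25
χ² = Σ (O − E)² / E
  red-flowered: (343 − 347.25)² / 347.25 = 0.0520
  pink-flowered: (702 − 694.5)² / 694.5 = 0.0810
  white-flowered: (344 − 347.25)² / 347.25 = 0.0304
χ² = 0.0520 + 0.0810 + 0.0304 = 0.1634 ≈ 0.163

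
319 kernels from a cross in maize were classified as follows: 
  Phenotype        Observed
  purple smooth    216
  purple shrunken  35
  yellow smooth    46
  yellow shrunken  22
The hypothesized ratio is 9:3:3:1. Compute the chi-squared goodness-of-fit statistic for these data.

The 9:3:3:1 ratio has 16 parts, so with N = 319 the expected counts are:
  purple smooth: 319 × 9/16 = 179.4375
  purple shrunken: 319 × 3/16 = 59.8125
  yellow smooth: 319 × 3/16 = 59.8125
  yellow shrunken: 319 × 1/16 = 19.9375
χ² = Σ (O − E)² / E
  purple smooth: (216 − 179.4375)² / 179.4375 = 7.4500
  purple shrunken: (35 − 59.8125)² / 59.8125 = 10.2932
  yellow smooth: (46 − 59.8125)² / 59.8125 = 3.1897
  yellow shrunken: (22 − 19.9375)² / 19.9375 = 0.2134
χ² = 7.4500 + 10.2932 + 3.1897 + 0.2134 = 21.1463 ≈ 21.146

21.146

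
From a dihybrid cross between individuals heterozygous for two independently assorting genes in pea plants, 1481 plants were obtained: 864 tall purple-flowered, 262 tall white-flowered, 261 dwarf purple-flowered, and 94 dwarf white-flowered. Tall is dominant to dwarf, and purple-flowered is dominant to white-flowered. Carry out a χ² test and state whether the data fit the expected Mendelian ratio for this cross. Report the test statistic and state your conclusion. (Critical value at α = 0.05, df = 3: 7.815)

A dihybrid F₂ with independent assortment and complete dominance at both loci gives a 9:3:3:1 phenotypic ratio.
Expected counts for N = 1481 under a 9:3:3:1 ratio (total parts = 16):
  tall purple-flowered: 1481 × 9/16 = 833.0625
  tall white-flowered: 1481 × 3/16 = 277.6875
  dwarf purple-flowered: 1481 × 3/16 = 277.6875
  dwarf white-flowered: 1481 × 1/16 = 92.5625
χ² = Σ (O − E)² / E
  tall purple-flowered: (864 − 833.0625)² / 833.0625 = 1.1489
  tall white-flowered: (262 − 277.6875)² / 277.6875 = 0.8862
  dwarf purple-flowered: (261 − 277.6875)² / 277.6875 = 1.0028
  dwarf white-flowered: (94 − 92.5625)² / 92.5625 = 0.0223
χ² = 1.1489 + 0.8862 + 1.0028 + 0.0223 = 3.0602 ≈ 3.060
Degrees of freedom = 4 − 1 = 3; critical value at α = 0.05 is 7.815.
Since 3.060 < 7.815, we fail to reject the null hypothesis — the data are consistent with the 9:3:3:1 ratio.

3.060; consistent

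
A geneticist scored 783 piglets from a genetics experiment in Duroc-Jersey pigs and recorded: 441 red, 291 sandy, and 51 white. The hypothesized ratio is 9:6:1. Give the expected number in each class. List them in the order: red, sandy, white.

The 9:6:1 ratio has 16 parts, so with N = 783 the expected counts are:
  red: 783 × 9/16 = 440.4375
  sandy: 783 × 6/16 = 293.625
  white: 783 × 1/16 = 48.9375

440.4375, 293.625, 48.9375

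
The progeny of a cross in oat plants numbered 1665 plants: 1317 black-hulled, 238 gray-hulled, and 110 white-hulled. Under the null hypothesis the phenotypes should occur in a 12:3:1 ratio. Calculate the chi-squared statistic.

21.699

The 12:3:1 ratio has 16 parts, so with N = 1665 the expected counts are:
  black-hulled: 1665 × 12/16 = 1248.75
  gray-hulled: 1665 × 3/16 = 312.1875
  white-hulled: 1665 × 1/16 = 104.0625
χ² = Σ (O − E)² / E
  black-hulled: (1317 − 1248.75)² / 1248.75 = 3.7302
  gray-hulled: (238 − 312.1875)² / 312.1875 = 17.6297
  white-hulled: (110 − 104.0625)² / 104.0625 = 0.3388
χ² = 3.7302 + 17.6297 + 0.3388 = 21.6987 ≈ 21.699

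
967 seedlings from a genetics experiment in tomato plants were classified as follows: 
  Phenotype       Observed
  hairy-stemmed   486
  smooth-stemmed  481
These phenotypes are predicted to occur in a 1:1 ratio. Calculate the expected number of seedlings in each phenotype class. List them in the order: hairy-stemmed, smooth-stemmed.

Total ratio parts = 2. Expected numbers out of 967:
  hairy-stemmed: 967 × 1/2 = 483.5
  smooth-stemmed: 967 × 1/2 = 483.5

483.5, 483.5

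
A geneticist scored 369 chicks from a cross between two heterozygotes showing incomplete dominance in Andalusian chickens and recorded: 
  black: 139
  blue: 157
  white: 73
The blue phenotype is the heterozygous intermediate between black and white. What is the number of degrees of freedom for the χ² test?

With incomplete dominance, a heterozygote × heterozygote cross gives a 1:2:1 phenotypic ratio.
A goodness-of-fit test with 3 phenotype classes has df = 3 − 1 = 2.

2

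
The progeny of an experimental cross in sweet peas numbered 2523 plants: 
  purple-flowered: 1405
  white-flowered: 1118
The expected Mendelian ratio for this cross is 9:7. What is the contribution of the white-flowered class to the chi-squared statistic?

The 9:7 ratio has 16 parts, so with N = 2523 the expected counts are:
  purple-flowered: 2523 × 9/16 = 1419.1875
  white-flowered: 2523 × 7/16 = 1103.8125
Contribution of white-flowered: (1118 − 1103.8125)² / 1103.8125 = 0.1824

0.182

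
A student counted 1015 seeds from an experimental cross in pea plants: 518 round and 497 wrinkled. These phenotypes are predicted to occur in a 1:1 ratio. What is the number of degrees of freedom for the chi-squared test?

A goodness-of-fit test with 2 phenotype classes has df = 2 − 1 = 1.

1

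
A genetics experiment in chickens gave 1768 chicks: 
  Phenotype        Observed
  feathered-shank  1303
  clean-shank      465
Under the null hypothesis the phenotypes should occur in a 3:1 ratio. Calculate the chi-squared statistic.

1.596

Under the 3:1 hypothesis (Σ ratio = 4, N = 1768):
  feathered-shank: 1768 × 3/4 = 1326
  clean-shank: 1768 × 1/4 = 442
χ² = Σ (O − E)² / E
  feathered-shank: (1303 − 1326)² / 1326 = 0.3989
  clean-shank: (465 − 442)² / 442 = 1.1968
χ² = 0.3989 + 1.1968 = 1.5957 ≈ 1.596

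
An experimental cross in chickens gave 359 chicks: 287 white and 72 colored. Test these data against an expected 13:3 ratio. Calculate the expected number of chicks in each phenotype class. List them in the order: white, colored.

Under the 13:3 hypothesis (Σ ratio = 16, N = 359):
  white: 359 × 13/16 = 291.6875
  colored: 359 × 3/16 = 67.3125

291.6875, 67.3125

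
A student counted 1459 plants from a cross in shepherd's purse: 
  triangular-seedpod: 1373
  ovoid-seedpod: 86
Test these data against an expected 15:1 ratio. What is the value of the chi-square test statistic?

Total ratio parts = 16. Expected numbers out of 1459:
  triangular-seedpod: 1459 × 15/16 = 1367.8125
  ovoid-seedpod: 1459 × 1/16 = 91.1875
χ² = Σ (O − E)² / E
  triangular-seedpod: (1373 − 1367.8125)² / 1367.8125 = 0.0197
  ovoid-seedpod: (86 − 91.1875)² / 91.1875 = 0.2951
χ² = 0.0197 + 0.2951 = 0.3148 ≈ 0.315

0.315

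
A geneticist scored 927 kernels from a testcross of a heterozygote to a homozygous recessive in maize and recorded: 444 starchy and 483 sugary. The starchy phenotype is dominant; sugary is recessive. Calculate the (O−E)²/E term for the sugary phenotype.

A testcross of a heterozygote (Aa × aa) gives a 1:1 phenotypic ratio.
The 1:1 ratio has 2 parts, so with N = 927 the expected counts are:
  starchy: 927 × 1/2 = 463.5
  sugary: 927 × 1/2 = 463.5
Contribution of sugary: (483 − 463.5)² / 463.5 = 0.8204

0.820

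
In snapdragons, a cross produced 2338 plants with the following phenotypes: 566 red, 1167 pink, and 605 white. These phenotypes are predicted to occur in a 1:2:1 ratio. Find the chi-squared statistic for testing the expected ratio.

1.308

Under the 1:2:1 hypothesis (Σ ratio = 4, N = 2338):
  red: 2338 × 1/4 = 584.5
  pink: 2338 × 2/4 = 1169
  white: 2338 × 1/4 = 584.5
χ² = Σ (O − E)² / E
  red: (566 − 584.5)² / 584.5 = 0.5855
  pink: (1167 − 1169)² / 1169 = 0.0034
  white: (605 − 584.5)² / 584.5 = 0.7190
χ² = 0.5855 + 0.0034 + 0.7190 = 1.3079 ≈ 1.308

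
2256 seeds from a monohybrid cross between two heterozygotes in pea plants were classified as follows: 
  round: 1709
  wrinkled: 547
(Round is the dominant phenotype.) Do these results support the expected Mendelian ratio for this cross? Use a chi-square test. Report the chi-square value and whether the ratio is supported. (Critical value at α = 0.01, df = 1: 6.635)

For a monohybrid cross between heterozygotes with complete dominance, the expected phenotypic ratio is 3:1.
Expected counts for N = 2256 under a 3:1 ratio (total parts = 4):
  round: 2256 × 3/4 = 1692
  wrinkled: 2256 × 1/4 = 564
χ² = Σ (O − E)² / E
  round: (1709 − 1692)² / 1692 = 0.1708
  wrinkled: (547 − 564)² / 564 = 0.5124
χ² = 0.1708 + 0.5124 = 0.6832 ≈ 0.683
Degrees of freedom = 2 − 1 = 1; critical value at α = 0.01 is 6.635.
Since 0.683 < 6.635, we fail to reject the null hypothesis — the data are consistent with the 3:1 ratio.

0.683; consistent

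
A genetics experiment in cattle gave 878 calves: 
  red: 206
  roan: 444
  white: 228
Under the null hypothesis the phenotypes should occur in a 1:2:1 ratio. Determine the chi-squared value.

1.216

Total ratio parts = 4. Expected numbers out of 878:
  red: 878 × 1/4 = 219.5
  roan: 878 × 2/4 = 439
  white: 878 × 1/4 = 219.5
χ² = Σ (O − E)² / E
  red: (206 − 219.5)² / 219.5 = 0.8303
  roan: (444 − 439)² / 439 = 0.0569
  white: (228 − 219.5)² / 219.5 = 0.3292
χ² = 0.8303 + 0.0569 + 0.3292 = 1.2164 ≈ 1.216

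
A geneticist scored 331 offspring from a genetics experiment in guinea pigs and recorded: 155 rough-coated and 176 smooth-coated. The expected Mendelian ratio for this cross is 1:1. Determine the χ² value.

1.332

Total ratio parts = 2. Expected numbers out of 331:
  rough-coated: 331 × 1/2 = 165.5
  smooth-coated: 331 × 1/2 = 165.5
χ² = Σ (O − E)² / E
  rough-coated: (155 − 165.5)² / 165.5 = 0.6662
  smooth-coated: (176 − 165.5)² / 165.5 = 0.6662
χ² = 0.6662 + 0.6662 = 1.3324 ≈ 1.332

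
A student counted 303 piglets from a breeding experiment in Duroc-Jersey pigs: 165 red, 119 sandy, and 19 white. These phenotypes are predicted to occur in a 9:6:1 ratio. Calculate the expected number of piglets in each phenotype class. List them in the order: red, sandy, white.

Expected counts for N = 303 under a 9:6:1 ratio (total parts = 16):
  red: 303 × 9/16 = 170.4375
  sandy: 303 × 6/16 = 113.625
  white: 303 × 1/16 = 18.9375

170.4375, 113.625, 18.9375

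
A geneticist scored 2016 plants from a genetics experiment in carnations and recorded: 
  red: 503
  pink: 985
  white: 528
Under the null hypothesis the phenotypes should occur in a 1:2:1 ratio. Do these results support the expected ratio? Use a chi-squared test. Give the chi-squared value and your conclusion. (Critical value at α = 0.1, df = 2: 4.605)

1.670; consistent

Expected counts for N = 2016 under a 1:2:1 ratio (total parts = 4):
  red: 2016 × 1/4 = 504
  pink: 2016 × 2/4 = 1008
  white: 2016 × 1/4 = 504
χ² = Σ (O − E)² / E
  red: (503 − 504)² / 504 = 0.0020
  pink: (985 − 1008)² / 1008 = 0.5248
  white: (528 − 504)² / 504 = 1.1429
χ² = 0.0020 + 0.5248 + 1.1429 = 1.6697 ≈ 1.670
Degrees of freedom = 3 − 1 = 2; critical value at α = 0.1 is 4.605.
Since 1.670 < 4.605, we fail to reject the null hypothesis — the data are consistent with the 1:2:1 ratio.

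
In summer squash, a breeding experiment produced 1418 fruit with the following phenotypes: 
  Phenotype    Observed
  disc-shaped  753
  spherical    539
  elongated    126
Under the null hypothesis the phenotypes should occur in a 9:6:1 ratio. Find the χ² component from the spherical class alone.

Total ratio parts = 16. Expected numbers out of 1418:
  disc-shaped: 1418 × 9/16 = 797.625
  spherical: 1418 × 6/16 = 531.75
  elongated: 1418 × 1/16 = 88.625
Contribution of spherical: (539 − 531.75)² / 531.75 = 0.0988

0.099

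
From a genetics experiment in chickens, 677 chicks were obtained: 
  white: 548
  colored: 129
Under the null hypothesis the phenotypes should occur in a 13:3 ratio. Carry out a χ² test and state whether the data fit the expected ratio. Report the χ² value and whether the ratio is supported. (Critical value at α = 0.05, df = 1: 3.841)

Total ratio parts = 16. Expected numbers out of 677:
  white: 677 × 13/16 = 550.0625
  colored: 677 × 3/16 = 126.9375
χ² = Σ (O − E)² / E
  white: (548 − 550.0625)² / 550.0625 = 0.0077
  colored: (129 − 126.9375)² / 126.9375 = 0.0335
χ² = 0.0077 + 0.0335 = 0.0412 ≈ 0.041
Degrees of freedom = 2 − 1 = 1; critical value at α = 0.05 is 3.841.
Since 0.041 < 3.841, we fail to reject the null hypothesis — the data are consistent with the 13:3 ratio.

0.041; consistent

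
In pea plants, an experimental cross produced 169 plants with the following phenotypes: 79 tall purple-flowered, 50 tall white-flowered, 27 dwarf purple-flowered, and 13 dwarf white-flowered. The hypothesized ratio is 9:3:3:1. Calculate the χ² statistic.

Expected counts for N = 169 under a 9:3:3:1 ratio (total parts = 16):
  tall purple-flowered: 169 × 9/16 = 95.0625
  tall white-flowered: 169 × 3/16 = 31.6875
  dwarf purple-flowered: 169 × 3/16 = 31.6875
  dwarf white-flowered: 169 × 1/16 = 10.5625
χ² = Σ (O − E)² / E
  tall purple-flowered: (79 − 95.0625)² / 95.0625 = 2.7140
  tall white-flowered: (50 − 31.6875)² / 31.6875 = 10.5830
  dwarf purple-flowered: (27 − 31.6875)² / 31.6875 = 0.6934
  dwarf white-flowered: (13 − 10.5625)² / 10.5625 = 0.5625
χ² = 2.7140 + 10.5830 + 0.6934 + 0.5625 = 14.5529 ≈ 14.553

14.553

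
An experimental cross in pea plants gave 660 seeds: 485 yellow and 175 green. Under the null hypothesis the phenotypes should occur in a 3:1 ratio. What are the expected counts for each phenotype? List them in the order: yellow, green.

495, 165

Expected counts for N = 660 under a 3:1 ratio (total parts = 4):
  yellow: 660 × 3/4 = 495
  green: 660 × 1/4 = 165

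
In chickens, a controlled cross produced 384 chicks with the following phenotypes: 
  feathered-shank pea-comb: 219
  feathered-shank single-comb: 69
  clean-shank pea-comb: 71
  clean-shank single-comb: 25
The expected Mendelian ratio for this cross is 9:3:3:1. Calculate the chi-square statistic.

Total ratio parts = 16. Expected numbers out of 384:
  feathered-shank pea-comb: 384 × 9/16 = 216
  feathered-shank single-comb: 384 × 3/16 = 72
  clean-shank pea-comb: 384 × 3/16 = 72
  clean-shank single-comb: 384 × 1/16 = 24
χ² = Σ (O − E)² / E
  feathered-shank pea-comb: (219 − 216)² / 216 = 0.0417
  feathered-shank single-comb: (69 − 72)² / 72 = 0.1250
  clean-shank pea-comb: (71 − 72)² / 72 = 0.0139
  clean-shank single-comb: (25 − 24)² / 24 = 0.0417
χ² = 0.0417 + 0.1250 + 0.0139 + 0.0417 = 0.2223 ≈ 0.222

0.222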